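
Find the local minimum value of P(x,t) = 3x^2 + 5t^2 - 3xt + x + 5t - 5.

-350/51

∂P/∂x = 6x - 3t + 1 = 0 and ∂P/∂t = -3x + 10t + 5 = 0, so (x, t) = (-25/51, -11/17).
The Hessian has P_{xx} = 6, P_{tt} = 10, P_{xt} = -3, giving D = 51 > 0 with P_{xx} > 0, so the point is a local minimum.
P(-25/51, -11/17) = -350/51.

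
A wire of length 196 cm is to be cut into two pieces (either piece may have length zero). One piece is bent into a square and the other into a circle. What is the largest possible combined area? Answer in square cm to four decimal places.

Let x be the length used for the square. Square side x/4; circle radius (196−x)/(2π).
A(x) = (x/4)² + π·((196−x)/(2π))² = x²/16 + (196−x)²/(4π) for 0 ≤ x ≤ 196. A'(x) = x/8 − (196−x)/(2π) = 0 gives x = 4·196/(π+4) ≈ 109.7794.
A'' > 0, so the interior critical point is a minimum; the maximum is at an endpoint. A(0) = 3057.0481 and A(196) = 2401.0000, so the largest area is 3057.0481.

3057.0481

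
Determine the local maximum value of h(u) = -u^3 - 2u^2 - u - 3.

h'(u) = -3u^2 - 4u - 1. Setting h'(u) = 0 gives u ∈ {-1, -1/3}.
h''(u) = -6u - 4. h''(-1) = 2 > 0 ⇒ local minimum; h''(-1/3) = -2 < 0 ⇒ local maximum.
So the local maximum value is h(-1/3) = -77/27.

-77/27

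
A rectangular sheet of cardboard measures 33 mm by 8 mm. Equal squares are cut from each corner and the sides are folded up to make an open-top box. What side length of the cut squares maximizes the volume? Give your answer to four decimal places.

1.8640

With cut size x, the volume is V(x) = x(33 − 2x)(8 − 2x) for 0 < x < 4.
V'(x) = 12x^2 − 164x + 264. Setting V'(x) = 0 gives x ≈ 1.8640 (the root in (0, 4)).
V''(x) = 24x − 164 is negative there, so this is the maximum; V ≈ 233.0932.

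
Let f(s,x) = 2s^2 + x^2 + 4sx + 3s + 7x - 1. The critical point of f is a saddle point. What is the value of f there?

∂f/∂s = 4s + 4x + 3 = 0 and ∂f/∂x = 4s + 2x + 7 = 0, so (s, x) = (-11/4, 2).
The Hessian has f_{ss} = 4, f_{xx} = 2, f_{sx} = 4, giving D = -8 < 0, so the point is a saddle point.
f(-11/4, 2) = 15/8.

15/8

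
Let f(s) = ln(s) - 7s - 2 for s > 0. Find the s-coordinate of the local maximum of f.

1/7

f'(s) = 1/s − 7 = 0 gives s = 1/7.
f''(s) = -1/s², which is negative for s > 0, so this is a local maximum.
f(1/7) = 1·ln(1/7) - 1 - 2 ≈ -4.9459.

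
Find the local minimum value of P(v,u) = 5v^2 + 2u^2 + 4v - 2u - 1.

-23/10

∂P/∂v = 10v + 4 = 0 and ∂P/∂u = 4u - 2 = 0, so (v, u) = (-2/5, 1/2).
The Hessian has P_{vv} = 10, P_{uu} = 4, P_{vu} = 0, giving D = 40 > 0 with P_{vv} > 0, so the point is a local minimum.
P(-2/5, 1/2) = -23/10.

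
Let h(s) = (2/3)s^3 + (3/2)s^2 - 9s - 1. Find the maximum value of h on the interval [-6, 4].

89/3

Differentiating, h'(s) = 2s^2 + 3s - 9; which vanishes at s = -3 and s = 3/2.
Compare values at every candidate in [-6, 4]: h(-6) = -37,  h(-3) = 43/2,  h(3/2) = -71/8,  h(4) = 89/3.
Hence the absolute maximum is 89/3 at s = 4.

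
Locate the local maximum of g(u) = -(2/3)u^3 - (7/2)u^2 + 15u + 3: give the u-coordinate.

3/2

g'(u) = -2u^2 - 7u + 15 = 0 at u = -5, 3/2.
Second-derivative test with g''(u) = -4u - 7: g''(-5) = 13 > 0 ⇒ local minimum; g''(3/2) = -13 < 0 ⇒ local maximum.
Thus g has its local maximum at u = 3/2, with value 123/8.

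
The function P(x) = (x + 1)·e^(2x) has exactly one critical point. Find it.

Differentiating with the product rule gives P'(x) = (2x + 3)·e^(2x). Since e^(2x) > 0, the only critical point is x = -3/2.
P''(-3/2) has the same sign as 2 > 0, so this is a local minimum.
P(-3/2) = (-1/2)·e^(-3) ≈ -0.0249.

-3/2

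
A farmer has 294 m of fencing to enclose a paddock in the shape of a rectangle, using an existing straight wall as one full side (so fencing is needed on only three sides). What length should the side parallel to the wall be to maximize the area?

Let the sides perpendicular to the wall have length x and the parallel side y, so 2x + y = 294 and the area is A = xy = x(294 − 2x).
A'(x) = 294 − 4x = 0 gives x = 147/2, and A''(x) = −4 < 0 confirms a maximum.
Then y = 294 − 2·147/2 = 147 and A = 21609/2.

147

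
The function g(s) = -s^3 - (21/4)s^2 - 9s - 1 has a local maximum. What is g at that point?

65/16

Critical points: g'(s) = -3s^2 - (21/2)s - 9 vanishes at s = -2, -3/2.
Second-derivative test with g''(s) = -6s - 21/2: g''(-2) = 3/2 > 0 ⇒ local minimum; g''(-3/2) = -3/2 < 0 ⇒ local maximum.
Thus g has its local maximum at s = -3/2, with value 65/16.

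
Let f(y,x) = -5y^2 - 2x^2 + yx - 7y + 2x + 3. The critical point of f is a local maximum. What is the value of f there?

∂f/∂y = -10y + x - 7 = 0 and ∂f/∂x = y - 4x + 2 = 0, so (y, x) = (-2/3, 1/3).
The Hessian has f_{yy} = -10, f_{xx} = -4, f_{yx} = 1, giving D = 39 > 0 with f_{yy} < 0, so the point is a local maximum.
f(-2/3, 1/3) = 17/3.

17/3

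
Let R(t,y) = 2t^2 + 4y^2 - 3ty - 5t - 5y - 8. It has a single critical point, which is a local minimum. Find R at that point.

-409/23

∂R/∂t = 4t - 3y - 5 = 0 and ∂R/∂y = -3t + 8y - 5 = 0, so (t, y) = (55/23, 35/23).
The Hessian has R_{tt} = 4, R_{yy} = 8, R_{ty} = -3, giving D = 23 > 0 with R_{tt} > 0, so the point is a local minimum.
R(55/23, 35/23) = -409/23.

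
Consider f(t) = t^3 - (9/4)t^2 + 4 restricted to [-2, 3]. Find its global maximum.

43/4

The derivative is 3t^2 - (9/2)t, which vanishes at t = 0 and t = 3/2.
Evaluating at the critical points and endpoints: f(-2) = -13, f(0) = 4, f(3/2) = 37/16, f(3) = 43/4.
Hence the absolute maximum is 43/4 at t = 3.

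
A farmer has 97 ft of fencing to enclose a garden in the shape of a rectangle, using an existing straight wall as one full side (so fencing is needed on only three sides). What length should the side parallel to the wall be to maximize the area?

Let the sides perpendicular to the wall have length x and the parallel side y, so 2x + y = 97 and the area is A = xy = x(97 − 2x).
A'(x) = 97 − 4x = 0 gives x = 97/4, and A''(x) = −4 < 0 confirms a maximum.
Then y = 97 − 2·97/4 = 97/2 and A = 9409/8.

97/2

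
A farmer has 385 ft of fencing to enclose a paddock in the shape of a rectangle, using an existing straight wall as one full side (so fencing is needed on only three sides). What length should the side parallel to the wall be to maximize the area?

Let the sides perpendicular to the wall have length x and the parallel side y, so 2x + y = 385 and the area is A = xy = x(385 − 2x).
A'(x) = 385 − 4x = 0 gives x = 385/4, and A''(x) = −4 < 0 confirms a maximum.
Then y = 385 − 2·385/4 = 385/2 and A = 148225/8.

385/2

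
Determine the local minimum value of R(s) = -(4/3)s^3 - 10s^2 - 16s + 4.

R'(s) = -4s^2 - 20s - 16. Setting R'(s) = 0 gives s ∈ {-4, -1}.
R''(s) = -8s - 20. R''(-4) = 12 > 0 ⇒ local minimum; R''(-1) = -12 < 0 ⇒ local maximum.
The local minimum is R(-4) = -20/3.

-20/3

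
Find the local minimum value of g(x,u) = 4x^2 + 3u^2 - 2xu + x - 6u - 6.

-399/44

∂g/∂x = 8x - 2u + 1 = 0 and ∂g/∂u = -2x + 6u - 6 = 0, so (x, u) = (3/22, 23/22).
The Hessian has g_{xx} = 8, g_{uu} = 6, g_{xu} = -2, giving D = 44 > 0 with g_{xx} > 0, so the point is a local minimum.
g(3/22, 23/22) = -399/44.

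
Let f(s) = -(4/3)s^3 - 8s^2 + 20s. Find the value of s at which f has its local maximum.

1

f'(s) = -4s^2 - 16s + 20. Setting f'(s) = 0 gives s ∈ {-5, 1}.
Second-derivative test with f''(s) = -8s - 16: f''(-5) = 24 > 0 ⇒ local minimum; f''(1) = -24 < 0 ⇒ local maximum.
Thus f has its local maximum at s = 1, with value 32/3.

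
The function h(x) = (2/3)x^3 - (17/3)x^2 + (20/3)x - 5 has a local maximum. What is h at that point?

h'(x) = 2x^2 - (34/3)x + 20/3 = 0 at x = 2/3, 5.
Since h''(x) = 4x - 34/3, we get h''(2/3) = -26/3 < 0 ⇒ local maximum; h''(5) = 26/3 > 0 ⇒ local minimum.
Thus h has its local maximum at x = 2/3, with value -233/81.

-233/81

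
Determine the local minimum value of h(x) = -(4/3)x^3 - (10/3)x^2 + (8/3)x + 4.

-4

h'(x) = -4x^2 - (20/3)x + 8/3 = 0 at x = -2, 1/3.
Second-derivative test with h''(x) = -8x - 20/3: h''(-2) = 28/3 > 0 ⇒ local minimum; h''(1/3) = -28/3 < 0 ⇒ local maximum.
The local minimum is h(-2) = -4.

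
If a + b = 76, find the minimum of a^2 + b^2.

With a + b = 76, a^2 + b^2 = a^2 + (76 − a)^2.
The derivative 2a − 2(76 − a) = 4a − 152 vanishes at a = 38; second derivative 4 > 0, a minimum.
The minimum is 2·(38)^2 = 2888.

2888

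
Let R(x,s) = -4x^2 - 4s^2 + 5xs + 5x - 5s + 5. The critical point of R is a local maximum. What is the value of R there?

∂R/∂x = -8x + 5s + 5 = 0 and ∂R/∂s = 5x - 8s - 5 = 0, so (x, s) = (5/13, -5/13).
The Hessian has R_{xx} = -8, R_{ss} = -8, R_{xs} = 5, giving D = 39 > 0 with R_{xx} < 0, so the point is a local maximum.
R(5/13, -5/13) = 90/13.

90/13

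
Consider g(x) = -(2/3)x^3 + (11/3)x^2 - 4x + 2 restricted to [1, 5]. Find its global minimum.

Differentiating, g'(x) = -2x^2 + (22/3)x - 4; whose only zero in [1, 5] is x = 3.
Compare values at every candidate in [1, 5]: g(1) = 1, g(3) = 5, g(5) = -29/3.
So the minimum is g(5) = -29/3.

-29/3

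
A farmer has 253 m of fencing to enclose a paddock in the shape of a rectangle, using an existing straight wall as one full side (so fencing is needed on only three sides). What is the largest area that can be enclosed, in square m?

Let the sides perpendicular to the wall have length x and the parallel side y, so 2x + y = 253 and the area is A = xy = x(253 − 2x).
A'(x) = 253 − 4x = 0 gives x = 253/4, and A''(x) = −4 < 0 confirms a maximum.
Then y = 253 − 2·253/4 = 253/2 and A = 64009/8.

64009/8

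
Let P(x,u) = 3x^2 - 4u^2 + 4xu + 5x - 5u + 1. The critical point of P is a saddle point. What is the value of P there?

∂P/∂x = 6x + 4u + 5 = 0 and ∂P/∂u = 4x - 8u - 5 = 0, so (x, u) = (-5/16, -25/32).
The Hessian has P_{xx} = 6, P_{uu} = -8, P_{xu} = 4, giving D = -64 < 0, so the point is a saddle point.
P(-5/16, -25/32) = 139/64.

139/64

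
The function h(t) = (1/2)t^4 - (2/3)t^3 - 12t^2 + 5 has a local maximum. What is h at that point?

5

Critical points: h'(t) = 2t^3 - 2t^2 - 24t vanishes at t = -3, 0, 4.
h''(t) = 6t^2 - 4t - 24. h''(-3) = 42 > 0 ⇒ local minimum; h''(0) = -24 < 0 ⇒ local maximum; h''(4) = 56 > 0 ⇒ local minimum.
The local maximum is h(0) = 5.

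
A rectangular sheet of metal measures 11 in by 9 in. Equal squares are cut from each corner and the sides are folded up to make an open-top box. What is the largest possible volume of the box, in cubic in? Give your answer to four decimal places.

72.4198

With cut size x, the volume is V(x) = x(11 − 2x)(9 − 2x) for 0 < x < 4.5.
V'(x) = 12x^2 − 80x + 99. Setting V'(x) = 0 gives x ≈ 1.6419 (the root in (0, 4.5)).
V''(x) = 24x − 80 is negative there, so this is the maximum; V ≈ 72.4198.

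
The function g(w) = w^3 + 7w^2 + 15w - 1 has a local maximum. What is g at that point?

g'(w) = 3w^2 + 14w + 15 = 0 at w = -3, -5/3.
Since g''(w) = 6w + 14, we get g''(-3) = -4 < 0 ⇒ local maximum; g''(-5/3) = 4 > 0 ⇒ local minimum.
So the local maximum value is g(-3) = -10.

-10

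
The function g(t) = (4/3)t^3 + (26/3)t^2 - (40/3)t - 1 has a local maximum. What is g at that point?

Critical points: g'(t) = 4t^2 + (52/3)t - 40/3 vanishes at t = -5, 2/3.
Since g''(t) = 8t + 52/3, we get g''(-5) = -68/3 < 0 ⇒ local maximum; g''(2/3) = 68/3 > 0 ⇒ local minimum.
The local maximum is g(-5) = 347/3.

347/3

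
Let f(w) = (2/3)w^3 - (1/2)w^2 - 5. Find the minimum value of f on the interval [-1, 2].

-37/6

The derivative is 2w^2 - w, which vanishes at w = 0 and w = 1/2.
Compare values at every candidate in [-1, 2]: f(-1) = -37/6,  f(0) = -5,  f(1/2) = -121/24,  f(2) = -5/3.
Hence the absolute minimum is -37/6 at w = -1.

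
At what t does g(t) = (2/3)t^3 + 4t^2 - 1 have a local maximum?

g'(t) = 2t^2 + 8t. Setting g'(t) = 0 gives t ∈ {-4, 0}.
Since g''(t) = 4t + 8, we get g''(-4) = -8 < 0 ⇒ local maximum; g''(0) = 8 > 0 ⇒ local minimum.
Thus g has its local maximum at t = -4, with value 61/3.

-4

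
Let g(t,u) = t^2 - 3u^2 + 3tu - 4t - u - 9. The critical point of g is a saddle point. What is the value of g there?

-248/21

∂g/∂t = 2t + 3u - 4 = 0 and ∂g/∂u = 3t - 6u - 1 = 0, so (t, u) = (9/7, 10/21).
The Hessian has g_{tt} = 2, g_{uu} = -6, g_{tu} = 3, giving D = -21 < 0, so the point is a saddle point.
g(9/7, 10/21) = -248/21.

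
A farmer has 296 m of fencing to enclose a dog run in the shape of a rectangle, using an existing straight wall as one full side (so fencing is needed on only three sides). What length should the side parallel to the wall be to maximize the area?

Let the sides perpendicular to the wall have length x and the parallel side y, so 2x + y = 296 and the area is A = xy = x(296 − 2x).
A'(x) = 296 − 4x = 0 gives x = 74, and A''(x) = −4 < 0 confirms a maximum.
Then y = 296 − 2·74 = 148 and A = 10952.

148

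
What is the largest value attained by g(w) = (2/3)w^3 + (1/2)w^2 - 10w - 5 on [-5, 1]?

305/24

The derivative is 2w^2 + w - 10, whose only zero in [-5, 1] is w = -5/2.
Evaluating at the critical points and endpoints: g(-5) = -155/6, g(-5/2) = 305/24, g(1) = -83/6.
So the maximum is g(-5/2) = 305/24.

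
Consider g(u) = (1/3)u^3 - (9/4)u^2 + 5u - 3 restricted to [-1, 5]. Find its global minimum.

-127/12

Differentiating, g'(u) = u^2 - (9/2)u + 5; which vanishes at u = 2 and u = 5/2.
Candidates: g(-1) = -127/12, g(2) = 2/3, g(5/2) = 31/48, g(5) = 89/12.
The minimum over the interval is -127/12, attained at u = -1.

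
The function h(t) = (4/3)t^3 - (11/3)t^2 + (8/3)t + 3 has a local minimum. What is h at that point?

259/81

Critical points: h'(t) = 4t^2 - (22/3)t + 8/3 vanishes at t = 1/2, 4/3.
Second-derivative test with h''(t) = 8t - 22/3: h''(1/2) = -10/3 < 0 ⇒ local maximum; h''(4/3) = 10/3 > 0 ⇒ local minimum.
So the local minimum value is h(4/3) = 259/81.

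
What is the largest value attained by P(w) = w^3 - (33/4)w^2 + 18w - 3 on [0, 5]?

P'(w) = 3w^2 - (33/2)w + 18, which vanishes at w = 3/2 and w = 4.
Compare values at every candidate in [0, 5]: P(0) = -3, P(3/2) = 141/16, P(4) = 1, P(5) = 23/4.
Hence the absolute maximum is 141/16 at w = 3/2.

141/16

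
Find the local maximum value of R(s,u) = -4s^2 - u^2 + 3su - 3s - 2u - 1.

36/7

∂R/∂s = -8s + 3u - 3 = 0 and ∂R/∂u = 3s - 2u - 2 = 0, so (s, u) = (-12/7, -25/7).
The Hessian has R_{ss} = -8, R_{uu} = -2, R_{su} = 3, giving D = 7 > 0 with R_{ss} < 0, so the point is a local maximum.
R(-12/7, -25/7) = 36/7.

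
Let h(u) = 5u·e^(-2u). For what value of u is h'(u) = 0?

By the product rule, h'(u) = (-10u + 5)·e^(-2u). Since e^(-2u) > 0, the only critical point is u = 1/2.
h''(1/2) has the same sign as -10 < 0, so this is a local maximum.
h(1/2) = (5/2)·e^(-1) ≈ 0.9197.

1/2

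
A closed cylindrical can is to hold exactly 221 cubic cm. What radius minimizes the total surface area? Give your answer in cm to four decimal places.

With radius r and height h, πr²h = 221 so h = 221/(πr²), and S(r) = 2πr² + 2πrh = 2πr² + 2·221/r.
S'(r) = 4πr − 2·221/r² = 0 ⇒ r³ = 221/(2π), so r ≈ 3.2765 and h = 2r ≈ 6.5529.
S''(r) = 4π + 4·221/r³ > 0, so this is the minimum; S ≈ 202.3529.

3.2765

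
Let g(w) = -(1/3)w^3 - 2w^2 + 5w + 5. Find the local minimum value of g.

Critical points: g'(w) = -w^2 - 4w + 5 vanishes at w = -5, 1.
g''(w) = -2w - 4. g''(-5) = 6 > 0 ⇒ local minimum; g''(1) = -6 < 0 ⇒ local maximum.
Thus g has its local minimum at w = -5, with value -85/3.

-85/3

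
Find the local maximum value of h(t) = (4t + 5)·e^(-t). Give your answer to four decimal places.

5.1361

Differentiating with the product rule gives h'(t) = (-4t - 1)·e^(-t). Since e^(-t) > 0, the only critical point is t = -1/4.
h''(-1/4) has the same sign as -4 < 0, so this is a local maximum.
h(-1/4) = (4)·e^(1/4) ≈ 5.1361.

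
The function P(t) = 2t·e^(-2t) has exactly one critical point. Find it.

1/2

Differentiating with the product rule gives P'(t) = (-4t + 2)·e^(-2t). Since e^(-2t) > 0, the only critical point is t = 1/2.
P''(1/2) has the same sign as -4 < 0, so this is a local maximum.
P(1/2) = (1)·e^(-1) ≈ 0.3679.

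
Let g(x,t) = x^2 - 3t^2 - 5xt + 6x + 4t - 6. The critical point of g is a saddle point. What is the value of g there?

∂g/∂x = 2x - 5t + 6 = 0 and ∂g/∂t = -5x - 6t + 4 = 0, so (x, t) = (-16/37, 38/37).
The Hessian has g_{xx} = 2, g_{tt} = -6, g_{xt} = -5, giving D = -37 < 0, so the point is a saddle point.
g(-16/37, 38/37) = -194/37.

-194/37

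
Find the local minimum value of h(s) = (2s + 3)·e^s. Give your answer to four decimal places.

Differentiating with the product rule gives h'(s) = (2s + 5)·e^s. Since e^s > 0, the only critical point is s = -5/2.
h''(-5/2) has the same sign as 2 > 0, so this is a local minimum.
h(-5/2) = (-2)·e^(-5/2) ≈ -0.1642.

-0.1642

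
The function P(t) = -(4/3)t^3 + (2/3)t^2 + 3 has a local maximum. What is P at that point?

Critical points: P'(t) = -4t^2 + (4/3)t vanishes at t = 0, 1/3.
Second-derivative test with P''(t) = -8t + 4/3: P''(0) = 4/3 > 0 ⇒ local minimum; P''(1/3) = -4/3 < 0 ⇒ local maximum.
The local maximum is P(1/3) = 245/81.

245/81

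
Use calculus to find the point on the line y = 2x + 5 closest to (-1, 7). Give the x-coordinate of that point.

3/5

Minimize D(x)^2 = (x + 1)^2 + (2x - 2)^2.
d/dx[D^2] = 2(x + 1) + 2·2·(2x - 2) = 0 ⇒ x = 3/5.
Then y = 31/5 and the distance is √(16/5) ≈ 1.7889.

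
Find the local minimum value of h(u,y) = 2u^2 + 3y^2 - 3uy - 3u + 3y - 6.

∂h/∂u = 4u - 3y - 3 = 0 and ∂h/∂y = -3u + 6y + 3 = 0, so (u, y) = (3/5, -1/5).
The Hessian has h_{uu} = 4, h_{yy} = 6, h_{uy} = -3, giving D = 15 > 0 with h_{uu} > 0, so the point is a local minimum.
h(3/5, -1/5) = -36/5.

-36/5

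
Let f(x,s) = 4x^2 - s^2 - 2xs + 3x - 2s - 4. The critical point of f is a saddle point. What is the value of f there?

-17/4

∂f/∂x = 8x - 2s + 3 = 0 and ∂f/∂s = -2x - 2s - 2 = 0, so (x, s) = (-1/2, -1/2).
The Hessian has f_{xx} = 8, f_{ss} = -2, f_{xs} = -2, giving D = -20 < 0, so the point is a saddle point.
f(-1/2, -1/2) = -17/4.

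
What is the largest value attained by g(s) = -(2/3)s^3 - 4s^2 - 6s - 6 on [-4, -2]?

g'(s) = -2s^2 - 8s - 6, whose only zero in [-4, -2] is s = -3.
Compare values at every candidate in [-4, -2]: g(-4) = -10/3; g(-3) = -6; g(-2) = -14/3.
So the maximum is g(-4) = -10/3.

-10/3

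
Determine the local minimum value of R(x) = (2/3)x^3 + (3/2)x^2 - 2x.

R'(x) = 2x^2 + 3x - 2 = 0 at x = -2, 1/2.
Since R''(x) = 4x + 3, we get R''(-2) = -5 < 0 ⇒ local maximum; R''(1/2) = 5 > 0 ⇒ local minimum.
Thus R has its local minimum at x = 1/2, with value -13/24.

-13/24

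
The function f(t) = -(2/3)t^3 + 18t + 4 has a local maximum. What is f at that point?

40

f'(t) = -2t^2 + 18. Setting f'(t) = 0 gives t ∈ {-3, 3}.
Since f''(t) = -4t, we get f''(-3) = 12 > 0 ⇒ local minimum; f''(3) = -12 < 0 ⇒ local maximum.
The local maximum is f(3) = 40.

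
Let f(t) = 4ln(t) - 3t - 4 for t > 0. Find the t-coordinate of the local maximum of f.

f'(t) = 4/t − 3 = 0 gives t = 4/3.
f''(t) = -4/t², which is negative for t > 0, so this is a local maximum.
f(4/3) = 4·ln(4/3) - 4 - 4 ≈ -6.8493.

4/3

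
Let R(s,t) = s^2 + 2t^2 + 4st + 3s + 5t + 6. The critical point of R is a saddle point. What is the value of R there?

31/8

∂R/∂s = 2s + 4t + 3 = 0 and ∂R/∂t = 4s + 4t + 5 = 0, so (s, t) = (-1, -1/4).
The Hessian has R_{ss} = 2, R_{tt} = 4, R_{st} = 4, giving D = -8 < 0, so the point is a saddle point.
R(-1, -1/4) = 31/8.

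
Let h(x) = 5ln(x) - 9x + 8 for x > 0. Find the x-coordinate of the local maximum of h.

h'(x) = 5/x − 9 = 0 gives x = 5/9.
h''(x) = -5/x², which is negative for x > 0, so this is a local maximum.
h(5/9) = 5·ln(5/9) - 5 + 8 ≈ 0.0611.

5/9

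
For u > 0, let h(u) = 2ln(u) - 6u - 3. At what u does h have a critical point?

1/3

h'(u) = 2/u − 6 = 0 gives u = 1/3.
h''(u) = -2/u², which is negative for u > 0, so this is a local maximum.
h(1/3) = 2·ln(1/3) - 2 - 3 ≈ -7.1972.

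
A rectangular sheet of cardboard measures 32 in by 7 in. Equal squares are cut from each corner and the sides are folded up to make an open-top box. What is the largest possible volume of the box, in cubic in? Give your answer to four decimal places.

175.2158

With cut size x, the volume is V(x) = x(32 − 2x)(7 − 2x) for 0 < x < 3.5.
V'(x) = 12x^2 − 156x + 224. Setting V'(x) = 0 gives x ≈ 1.6437 (the root in (0, 3.5)).
V''(x) = 24x − 156 is negative there, so this is the maximum; V ≈ 175.2158.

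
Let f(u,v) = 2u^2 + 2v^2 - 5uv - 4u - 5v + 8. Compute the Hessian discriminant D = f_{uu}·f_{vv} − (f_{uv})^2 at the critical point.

-9

∂f/∂u = 4u - 5v - 4 = 0 and ∂f/∂v = -5u + 4v - 5 = 0, so (u, v) = (-41/9, -40/9).
The Hessian has f_{uu} = 4, f_{vv} = 4, f_{uv} = -5, giving D = -9 < 0, so the point is a saddle point.
D = (4)·(4) − (-5)^2 = -9.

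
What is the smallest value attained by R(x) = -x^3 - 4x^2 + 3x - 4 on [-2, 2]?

-22

The derivative is -3x^2 - 8x + 3, whose only zero in [-2, 2] is x = 1/3.
Candidates: R(-2) = -18,  R(1/3) = -94/27,  R(2) = -22.
So the minimum is R(2) = -22.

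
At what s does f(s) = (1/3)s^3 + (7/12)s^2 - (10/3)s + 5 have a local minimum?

4/3

Critical points: f'(s) = s^2 + (7/6)s - 10/3 vanishes at s = -5/2, 4/3.
Second-derivative test with f''(s) = 2s + 7/6: f''(-5/2) = -23/6 < 0 ⇒ local maximum; f''(4/3) = 23/6 > 0 ⇒ local minimum.
So the local minimum value is f(4/3) = 193/81.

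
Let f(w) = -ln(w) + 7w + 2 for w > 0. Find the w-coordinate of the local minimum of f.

1/7

f'(w) = -1/w + 7 = 0 gives w = 1/7.
f''(w) = 1/w², which is positive for w > 0, so this is a local minimum.
f(1/7) = -1·ln(1/7) + 1 + 2 ≈ 4.9459.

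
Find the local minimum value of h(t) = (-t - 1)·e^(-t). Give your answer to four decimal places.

Differentiating with the product rule gives h'(t) = (t)·e^(-t). Since e^(-t) > 0, the only critical point is t = 0.
h''(0) has the same sign as 1 > 0, so this is a local minimum.
h(0) = (-1)·e^(0) ≈ -1.0000.

-1.0000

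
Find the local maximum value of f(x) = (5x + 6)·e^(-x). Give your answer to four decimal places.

Differentiating with the product rule gives f'(x) = (-5x - 1)·e^(-x). Since e^(-x) > 0, the only critical point is x = -1/5.
f''(-1/5) has the same sign as -5 < 0, so this is a local maximum.
f(-1/5) = (5)·e^(1/5) ≈ 6.1070.

6.1070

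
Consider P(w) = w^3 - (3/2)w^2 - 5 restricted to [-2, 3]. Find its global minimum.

-19

Differentiating, P'(w) = 3w^2 - 3w; which vanishes at w = 0 and w = 1.
Compare values at every candidate in [-2, 3]: P(-2) = -19, P(0) = -5, P(1) = -11/2, P(3) = 17/2.
Hence the absolute minimum is -19 at w = -2.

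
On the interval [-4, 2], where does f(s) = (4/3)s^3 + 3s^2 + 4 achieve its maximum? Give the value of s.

2

Differentiating, f'(s) = 4s^2 + 6s; which vanishes at s = -3/2 and s = 0.
Evaluating at the critical points and endpoints: f(-4) = -100/3; f(-3/2) = 25/4; f(0) = 4; f(2) = 80/3.
So the maximum is f(2) = 80/3.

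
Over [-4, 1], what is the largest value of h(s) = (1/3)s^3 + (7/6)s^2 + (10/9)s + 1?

65/18

Differentiating, h'(s) = s^2 + (7/3)s + 10/9; which vanishes at s = -5/3 and s = -2/3.
Evaluating at the critical points and endpoints: h(-4) = -55/9, h(-5/3) = 137/162, h(-2/3) = 55/81, h(1) = 65/18.
The maximum over the interval is 65/18, attained at s = 1.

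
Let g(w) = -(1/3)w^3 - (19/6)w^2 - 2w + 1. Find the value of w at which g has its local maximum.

-1/3

Critical points: g'(w) = -w^2 - (19/3)w - 2 vanishes at w = -6, -1/3.
Second-derivative test with g''(w) = -2w - 19/3: g''(-6) = 17/3 > 0 ⇒ local minimum; g''(-1/3) = -17/3 < 0 ⇒ local maximum.
The local maximum is g(-1/3) = 215/162.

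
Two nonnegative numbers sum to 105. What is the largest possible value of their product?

With x + y = 105, the product is P(x) = x(105 − x).
P'(x) = 105 − 2x = 0 gives x = 105/2; P'' = −2 < 0, so this is the maximum.
P = 105/2·105/2 = 11025/4.

11025/4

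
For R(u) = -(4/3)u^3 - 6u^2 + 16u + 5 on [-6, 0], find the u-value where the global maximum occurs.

0

Differentiating, R'(u) = -4u^2 - 12u + 16; whose only zero in [-6, 0] is u = -4.
Compare values at every candidate in [-6, 0]: R(-6) = -19, R(-4) = -209/3, R(0) = 5.
The maximum over the interval is 5, attained at u = 0.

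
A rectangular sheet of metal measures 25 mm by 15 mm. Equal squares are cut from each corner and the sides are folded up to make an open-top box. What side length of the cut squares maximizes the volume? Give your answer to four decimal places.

With cut size x, the volume is V(x) = x(25 − 2x)(15 − 2x) for 0 < x < 7.5.
V'(x) = 12x^2 − 160x + 375. Setting V'(x) = 0 gives x ≈ 3.0343 (the root in (0, 7.5)).
V''(x) = 24x − 160 is negative there, so this is the maximum; V ≈ 513.0513.

3.0343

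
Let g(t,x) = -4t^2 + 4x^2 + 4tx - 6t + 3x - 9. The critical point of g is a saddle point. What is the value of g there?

-27/4

∂g/∂t = -8t + 4x - 6 = 0 and ∂g/∂x = 4t + 8x + 3 = 0, so (t, x) = (-3/4, 0).
The Hessian has g_{tt} = -8, g_{xx} = 8, g_{tx} = 4, giving D = -80 < 0, so the point is a saddle point.
g(-3/4, 0) = -27/4.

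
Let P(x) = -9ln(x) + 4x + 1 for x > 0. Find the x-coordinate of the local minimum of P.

P'(x) = -9/x + 4 = 0 gives x = 9/4.
P''(x) = 9/x², which is positive for x > 0, so this is a local minimum.
P(9/4) = -9·ln(9/4) + 9 + 1 ≈ 2.7016.

9/4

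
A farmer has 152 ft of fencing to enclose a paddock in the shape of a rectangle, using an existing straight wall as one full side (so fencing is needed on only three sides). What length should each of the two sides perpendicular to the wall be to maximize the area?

Let the sides perpendicular to the wall have length x and the parallel side y, so 2x + y = 152 and the area is A = xy = x(152 − 2x).
A'(x) = 152 − 4x = 0 gives x = 38, and A''(x) = −4 < 0 confirms a maximum.
Then y = 152 − 2·38 = 76 and A = 2888.

38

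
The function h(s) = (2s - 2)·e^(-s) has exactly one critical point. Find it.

h'(s) = 2·e^(-s) + (2s - 2)·(-1)·e^(-s) = (-2s + 4)·e^(-s). Since e^(-s) > 0, the only critical point is s = 2.
h''(2) has the same sign as -2 < 0, so this is a local maximum.
h(2) = (2)·e^(-2) ≈ 0.2707.

2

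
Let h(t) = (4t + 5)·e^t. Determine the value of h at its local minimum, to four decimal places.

-0.4216

By the product rule, h'(t) = (4t + 9)·e^t. Since e^t > 0, the only critical point is t = -9/4.
h''(-9/4) has the same sign as 4 > 0, so this is a local minimum.
h(-9/4) = (-4)·e^(-9/4) ≈ -0.4216.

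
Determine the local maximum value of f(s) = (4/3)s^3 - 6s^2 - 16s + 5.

41/3

f'(s) = 4s^2 - 12s - 16. Setting f'(s) = 0 gives s ∈ {-1, 4}.
Since f''(s) = 8s - 12, we get f''(-1) = -20 < 0 ⇒ local maximum; f''(4) = 20 > 0 ⇒ local minimum.
The local maximum is f(-1) = 41/3.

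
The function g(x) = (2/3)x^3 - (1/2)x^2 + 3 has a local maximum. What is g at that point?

3

Critical points: g'(x) = 2x^2 - x vanishes at x = 0, 1/2.
Since g''(x) = 4x - 1, we get g''(0) = -1 < 0 ⇒ local maximum; g''(1/2) = 1 > 0 ⇒ local minimum.
The local maximum is g(0) = 3.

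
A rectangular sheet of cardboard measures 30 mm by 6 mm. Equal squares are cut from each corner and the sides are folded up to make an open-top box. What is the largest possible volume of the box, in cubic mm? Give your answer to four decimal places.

121.8727

With cut size x, the volume is V(x) = x(30 − 2x)(6 − 2x) for 0 < x < 3.
V'(x) = 12x^2 − 144x + 180. Setting V'(x) = 0 gives x ≈ 1.4174 (the root in (0, 3)).
V''(x) = 24x − 144 is negative there, so this is the maximum; V ≈ 121.8727.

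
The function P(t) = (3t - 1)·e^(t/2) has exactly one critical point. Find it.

By the product rule, P'(t) = ((3/2)t + 5/2)·e^(t/2). Since e^(t/2) > 0, the only critical point is t = -5/3.
P''(-5/3) has the same sign as 3/2 > 0, so this is a local minimum.
P(-5/3) = (-6)·e^(-5/6) ≈ -2.6076.

-5/3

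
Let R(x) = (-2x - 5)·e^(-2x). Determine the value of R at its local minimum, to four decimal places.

-54.5982

Differentiating with the product rule gives R'(x) = (4x + 8)·e^(-2x). Since e^(-2x) > 0, the only critical point is x = -2.
R''(-2) has the same sign as 4 > 0, so this is a local minimum.
R(-2) = (-1)·e^(4) ≈ -54.5982.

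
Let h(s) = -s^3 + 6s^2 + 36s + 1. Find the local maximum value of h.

217

h'(s) = -3s^2 + 12s + 36 = 0 at s = -2, 6.
Since h''(s) = -6s + 12, we get h''(-2) = 24 > 0 ⇒ local minimum; h''(6) = -24 < 0 ⇒ local maximum.
The local maximum is h(6) = 217.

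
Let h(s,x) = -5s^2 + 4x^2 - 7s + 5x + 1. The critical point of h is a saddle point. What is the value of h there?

∂h/∂s = -10s - 7 = 0 and ∂h/∂x = 8x + 5 = 0, so (s, x) = (-7/10, -5/8).
The Hessian has h_{ss} = -10, h_{xx} = 8, h_{sx} = 0, giving D = -80 < 0, so the point is a saddle point.
h(-7/10, -5/8) = 151/80.

151/80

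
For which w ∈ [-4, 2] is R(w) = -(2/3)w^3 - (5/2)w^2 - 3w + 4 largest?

The derivative is -2w^2 - 5w - 3, which vanishes at w = -3/2 and w = -1.
Candidates: R(-4) = 56/3; R(-3/2) = 41/8; R(-1) = 31/6; R(2) = -52/3.
Hence the absolute maximum is 56/3 at w = -4.

-4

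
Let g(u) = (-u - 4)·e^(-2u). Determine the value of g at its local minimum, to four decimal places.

Differentiating with the product rule gives g'(u) = (2u + 7)·e^(-2u). Since e^(-2u) > 0, the only critical point is u = -7/2.
g''(-7/2) has the same sign as 2 > 0, so this is a local minimum.
g(-7/2) = (-1/2)·e^(7) ≈ -548.3166.

-548.3166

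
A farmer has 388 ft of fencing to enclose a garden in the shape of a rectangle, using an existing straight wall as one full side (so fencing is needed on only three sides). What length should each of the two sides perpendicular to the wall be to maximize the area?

Let the sides perpendicular to the wall have length x and the parallel side y, so 2x + y = 388 and the area is A = xy = x(388 − 2x).
A'(x) = 388 − 4x = 0 gives x = 97, and A''(x) = −4 < 0 confirms a maximum.
Then y = 388 − 2·97 = 194 and A = 18818.

97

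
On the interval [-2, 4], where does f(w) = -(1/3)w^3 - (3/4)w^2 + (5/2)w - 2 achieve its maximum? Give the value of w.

Differentiating, f'(w) = -w^2 - (3/2)w + 5/2; whose only zero in [-2, 4] is w = 1.
Evaluating at the critical points and endpoints: f(-2) = -22/3; f(1) = -7/12; f(4) = -76/3.
So the maximum is f(1) = -7/12.

1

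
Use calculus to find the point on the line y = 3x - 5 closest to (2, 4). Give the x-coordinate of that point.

29/10

Minimize D(x)^2 = (x - 2)^2 + (3x - 9)^2.
d/dx[D^2] = 2(x - 2) + 2·3·(3x - 9) = 0 ⇒ x = 29/10.
Then y = 37/10 and the distance is √(9/10) ≈ 0.9487.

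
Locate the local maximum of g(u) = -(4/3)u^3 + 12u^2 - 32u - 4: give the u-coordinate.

4

Critical points: g'(u) = -4u^2 + 24u - 32 vanishes at u = 2, 4.
g''(u) = -8u + 24. g''(2) = 8 > 0 ⇒ local minimum; g''(4) = -8 < 0 ⇒ local maximum.
So the local maximum value is g(4) = -76/3.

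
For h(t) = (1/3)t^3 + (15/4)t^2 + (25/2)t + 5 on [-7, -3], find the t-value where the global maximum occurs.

Differentiating, h'(t) = t^2 + (15/2)t + 25/2; whose only zero in [-7, -3] is t = -5.
Evaluating at the critical points and endpoints: h(-7) = -157/12,  h(-5) = -65/12,  h(-3) = -31/4.
Hence the absolute maximum is -65/12 at t = -5.

-5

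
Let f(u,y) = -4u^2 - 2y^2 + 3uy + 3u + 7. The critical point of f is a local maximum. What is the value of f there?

179/23

∂f/∂u = -8u + 3y + 3 = 0 and ∂f/∂y = 3u - 4y = 0, so (u, y) = (12/23, 9/23).
The Hessian has f_{uu} = -8, f_{yy} = -4, f_{uy} = 3, giving D = 23 > 0 with f_{uu} < 0, so the point is a local maximum.
f(12/23, 9/23) = 179/23.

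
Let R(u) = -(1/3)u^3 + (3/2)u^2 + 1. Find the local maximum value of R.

11/2

R'(u) = -u^2 + 3u = 0 at u = 0, 3.
R''(u) = -2u + 3. R''(0) = 3 > 0 ⇒ local minimum; R''(3) = -3 < 0 ⇒ local maximum.
Thus R has its local maximum at u = 3, with value 11/2.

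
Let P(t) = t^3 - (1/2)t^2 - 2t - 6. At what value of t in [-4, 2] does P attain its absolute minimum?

Differentiating, P'(t) = 3t^2 - t - 2; which vanishes at t = -2/3 and t = 1.
Evaluating at the critical points and endpoints: P(-4) = -70,  P(-2/3) = -140/27,  P(1) = -15/2,  P(2) = -4.
Hence the absolute minimum is -70 at t = -4.

-4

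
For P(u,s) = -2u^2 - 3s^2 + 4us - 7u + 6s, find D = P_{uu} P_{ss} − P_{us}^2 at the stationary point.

8

∂P/∂u = -4u + 4s - 7 = 0 and ∂P/∂s = 4u - 6s + 6 = 0, so (u, s) = (-9/4, -1/2).
The Hessian has P_{uu} = -4, P_{ss} = -6, P_{us} = 4, giving D = 8 > 0 with P_{uu} < 0, so the point is a local maximum.
D = (-4)·(-6) − (4)^2 = 8.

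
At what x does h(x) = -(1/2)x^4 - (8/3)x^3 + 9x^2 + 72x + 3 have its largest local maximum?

h'(x) = -2x^3 - 8x^2 + 18x + 72. Setting h'(x) = 0 gives x ∈ {-4, -3, 3}.
Since h''(x) = -6x^2 - 16x + 18, we get h''(-4) = -14 < 0 ⇒ local maximum; h''(-3) = 12 > 0 ⇒ local minimum; h''(3) = -84 < 0 ⇒ local maximum.
Thus h has its largest local maximum at x = 3, with value 375/2.

3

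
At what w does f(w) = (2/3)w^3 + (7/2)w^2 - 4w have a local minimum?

1/2

f'(w) = 2w^2 + 7w - 4 = 0 at w = -4, 1/2.
Since f''(w) = 4w + 7, we get f''(-4) = -9 < 0 ⇒ local maximum; f''(1/2) = 9 > 0 ⇒ local minimum.
Thus f has its local minimum at w = 1/2, with value -25/24.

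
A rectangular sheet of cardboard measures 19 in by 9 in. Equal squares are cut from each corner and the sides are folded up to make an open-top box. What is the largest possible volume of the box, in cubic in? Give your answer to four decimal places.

With cut size x, the volume is V(x) = x(19 − 2x)(9 − 2x) for 0 < x < 4.5.
V'(x) = 12x^2 − 112x + 171. Setting V'(x) = 0 gives x ≈ 1.9230 (the root in (0, 4.5)).
V''(x) = 24x − 112 is negative there, so this is the maximum; V ≈ 150.1934.

150.1934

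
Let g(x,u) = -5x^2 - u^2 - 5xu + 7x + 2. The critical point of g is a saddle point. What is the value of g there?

-39/5

∂g/∂x = -10x - 5u + 7 = 0 and ∂g/∂u = -5x - 2u = 0, so (x, u) = (-14/5, 7).
The Hessian has g_{xx} = -10, g_{uu} = -2, g_{xu} = -5, giving D = -5 < 0, so the point is a saddle point.
g(-14/5, 7) = -39/5.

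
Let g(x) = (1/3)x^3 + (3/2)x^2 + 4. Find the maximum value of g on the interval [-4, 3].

53/2

g'(x) = x^2 + 3x, which vanishes at x = -3 and x = 0.
Candidates: g(-4) = 20/3,  g(-3) = 17/2,  g(0) = 4,  g(3) = 53/2.
Hence the absolute maximum is 53/2 at x = 3.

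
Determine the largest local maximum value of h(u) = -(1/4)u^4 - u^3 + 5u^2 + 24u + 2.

h'(u) = -u^3 - 3u^2 + 10u + 24 = 0 at u = -4, -2, 3.
Second-derivative test with h''(u) = -3u^2 - 6u + 10: h''(-4) = -14 < 0 ⇒ local maximum; h''(-2) = 10 > 0 ⇒ local minimum; h''(3) = -35 < 0 ⇒ local maximum.
The largest local maximum is h(3) = 287/4.

287/4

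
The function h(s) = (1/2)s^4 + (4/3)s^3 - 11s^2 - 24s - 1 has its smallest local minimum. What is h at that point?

h'(s) = 2s^3 + 4s^2 - 22s - 24. Setting h'(s) = 0 gives s ∈ {-4, -1, 3}.
Since h''(s) = 6s^2 + 8s - 22, we get h''(-4) = 42 > 0 ⇒ local minimum; h''(-1) = -24 < 0 ⇒ local maximum; h''(3) = 56 > 0 ⇒ local minimum.
Thus h has its smallest local minimum at s = 3, with value -191/2.

-191/2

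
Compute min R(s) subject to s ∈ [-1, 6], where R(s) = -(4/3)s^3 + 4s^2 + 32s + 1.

The derivative is -4s^2 + 8s + 32, whose only zero in [-1, 6] is s = 4.
Compare values at every candidate in [-1, 6]: R(-1) = -77/3; R(4) = 323/3; R(6) = 49.
The minimum over the interval is -77/3, attained at s = -1.

-77/3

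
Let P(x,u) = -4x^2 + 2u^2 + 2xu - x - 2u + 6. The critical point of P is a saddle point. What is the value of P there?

∂P/∂x = -8x + 2u - 1 = 0 and ∂P/∂u = 2x + 4u - 2 = 0, so (x, u) = (0, 1/2).
The Hessian has P_{xx} = -8, P_{uu} = 4, P_{xu} = 2, giving D = -36 < 0, so the point is a saddle point.
P(0, 1/2) = 11/2.

11/2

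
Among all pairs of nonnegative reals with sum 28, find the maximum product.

With x + y = 28, the product is P(x) = x(28 − x).
P'(x) = 28 − 2x = 0 gives x = 14; P'' = −2 < 0, so this is the maximum.
P = 14·14 = 196.

196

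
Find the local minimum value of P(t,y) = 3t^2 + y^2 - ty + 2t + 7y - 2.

-17

∂P/∂t = 6t - y + 2 = 0 and ∂P/∂y = -t + 2y + 7 = 0, so (t, y) = (-1, -4).
The Hessian has P_{tt} = 6, P_{yy} = 2, P_{ty} = -1, giving D = 11 > 0 with P_{tt} > 0, so the point is a local minimum.
P(-1, -4) = -17.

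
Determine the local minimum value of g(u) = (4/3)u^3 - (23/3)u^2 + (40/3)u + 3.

37/4

g'(u) = 4u^2 - (46/3)u + 40/3 = 0 at u = 4/3, 5/2.
Second-derivative test with g''(u) = 8u - 46/3: g''(4/3) = -14/3 < 0 ⇒ local maximum; g''(5/2) = 14/3 > 0 ⇒ local minimum.
The local minimum is g(5/2) = 37/4.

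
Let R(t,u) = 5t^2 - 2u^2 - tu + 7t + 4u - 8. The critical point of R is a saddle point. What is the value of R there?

-318/41

∂R/∂t = 10t - u + 7 = 0 and ∂R/∂u = -t - 4u + 4 = 0, so (t, u) = (-24/41, 47/41).
The Hessian has R_{tt} = 10, R_{uu} = -4, R_{tu} = -1, giving D = -41 < 0, so the point is a saddle point.
R(-24/41, 47/41) = -318/41.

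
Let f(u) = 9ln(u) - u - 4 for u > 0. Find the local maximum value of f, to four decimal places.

f'(u) = 9/u − 1 = 0 gives u = 9.
f''(u) = -9/u², which is negative for u > 0, so this is a local maximum.
f(9) = 9·ln(9) - 9 - 4 ≈ 6.7750.

6.7750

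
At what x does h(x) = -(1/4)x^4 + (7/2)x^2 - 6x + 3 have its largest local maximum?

h'(x) = -x^3 + 7x - 6 = 0 at x = -3, 1, 2.
Second-derivative test with h''(x) = -3x^2 + 7: h''(-3) = -20 < 0 ⇒ local maximum; h''(1) = 4 > 0 ⇒ local minimum; h''(2) = -5 < 0 ⇒ local maximum.
Thus h has its largest local maximum at x = -3, with value 129/4.

-3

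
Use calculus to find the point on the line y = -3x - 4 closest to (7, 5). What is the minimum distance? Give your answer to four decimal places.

Minimize D(x)^2 = (x - 7)^2 + (-3x - 9)^2.
d/dx[D^2] = 2(x - 7) + 2·(-3)·(-3x - 9) = 0 ⇒ x = -2.
Then y = 2 and the distance is √(90) ≈ 9.4868.

9.4868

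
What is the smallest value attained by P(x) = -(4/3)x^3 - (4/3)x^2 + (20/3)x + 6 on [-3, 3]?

-22

P'(x) = -4x^2 - (8/3)x + 20/3, which vanishes at x = -5/3 and x = 1.
Evaluating at the critical points and endpoints: P(-3) = 10,  P(-5/3) = -214/81,  P(1) = 10,  P(3) = -22.
Hence the absolute minimum is -22 at x = 3.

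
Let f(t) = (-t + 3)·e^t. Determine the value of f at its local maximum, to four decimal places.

By the product rule, f'(t) = (-t + 2)·e^t. Since e^t > 0, the only critical point is t = 2.
f''(2) has the same sign as -1 < 0, so this is a local maximum.
f(2) = (1)·e^(2) ≈ 7.3891.

7.3891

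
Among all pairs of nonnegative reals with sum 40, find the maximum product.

With x + y = 40, the product is P(x) = x(40 − x).
P'(x) = 40 − 2x = 0 gives x = 20; P'' = −2 < 0, so this is the maximum.
P = 20·20 = 400.

400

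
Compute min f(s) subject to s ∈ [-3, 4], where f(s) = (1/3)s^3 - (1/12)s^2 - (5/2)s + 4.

f'(s) = s^2 - (1/6)s - 5/2, which vanishes at s = -3/2 and s = 5/3.
Evaluating at the critical points and endpoints: f(-3) = 7/4; f(-3/2) = 103/16; f(5/3) = 371/324; f(4) = 14.
Hence the absolute minimum is 371/324 at s = 5/3.

371/324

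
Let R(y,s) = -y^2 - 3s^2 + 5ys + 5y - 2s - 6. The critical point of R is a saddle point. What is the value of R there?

-107/13

∂R/∂y = -2y + 5s + 5 = 0 and ∂R/∂s = 5y - 6s - 2 = 0, so (y, s) = (-20/13, -21/13).
The Hessian has R_{yy} = -2, R_{ss} = -6, R_{ys} = 5, giving D = -13 < 0, so the point is a saddle point.
R(-20/13, -21/13) = -107/13.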